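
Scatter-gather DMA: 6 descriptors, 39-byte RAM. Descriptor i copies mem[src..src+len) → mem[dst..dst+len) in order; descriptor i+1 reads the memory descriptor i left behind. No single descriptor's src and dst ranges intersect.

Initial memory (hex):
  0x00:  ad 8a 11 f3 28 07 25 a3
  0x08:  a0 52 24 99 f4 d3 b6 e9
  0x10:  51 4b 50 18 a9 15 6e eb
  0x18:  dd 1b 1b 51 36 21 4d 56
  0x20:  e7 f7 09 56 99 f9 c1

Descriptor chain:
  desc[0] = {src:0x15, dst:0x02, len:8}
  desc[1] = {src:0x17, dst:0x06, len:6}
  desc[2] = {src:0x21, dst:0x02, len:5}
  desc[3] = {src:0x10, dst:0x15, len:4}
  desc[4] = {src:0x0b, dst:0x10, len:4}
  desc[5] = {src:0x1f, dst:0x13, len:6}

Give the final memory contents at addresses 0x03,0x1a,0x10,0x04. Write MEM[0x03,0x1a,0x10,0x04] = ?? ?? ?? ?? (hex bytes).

#0 dst[0x02+8] := {0x15,0x6e,0xeb,0xdd,0x1b,0x1b,0x51,0x36}
#1 dst[0x06+6] := {0xeb,0xdd,0x1b,0x1b,0x51,0x36}
#2 dst[0x02+5] := {0xf7,0x09,0x56,0x99,0xf9}
#3 dst[0x15+4] := {0x51,0x4b,0x50,0x18}
#4 dst[0x10+4] := {0x36,0xf4,0xd3,0xb6}
#5 dst[0x13+6] := {0x56,0xe7,0xf7,0x09,0x56,0x99}
query mem[0x03]=0x09, mem[0x1a]=0x1b, mem[0x10]=0x36, mem[0x04]=0x56

MEM[0x03,0x1a,0x10,0x04] = 09 1b 36 56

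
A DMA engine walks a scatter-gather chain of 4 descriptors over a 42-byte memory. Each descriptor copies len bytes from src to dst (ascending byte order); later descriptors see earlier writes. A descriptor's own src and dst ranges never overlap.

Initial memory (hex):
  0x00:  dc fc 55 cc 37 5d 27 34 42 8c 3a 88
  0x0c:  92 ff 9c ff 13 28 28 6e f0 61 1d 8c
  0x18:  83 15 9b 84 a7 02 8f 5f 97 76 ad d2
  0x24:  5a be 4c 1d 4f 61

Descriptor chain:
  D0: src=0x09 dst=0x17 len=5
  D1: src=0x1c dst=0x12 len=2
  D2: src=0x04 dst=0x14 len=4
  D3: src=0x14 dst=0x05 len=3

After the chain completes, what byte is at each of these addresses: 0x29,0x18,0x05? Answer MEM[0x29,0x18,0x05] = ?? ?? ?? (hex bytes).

MEM[0x29,0x18,0x05] = 61 3a 37

  after D0: wrote 5B at 0x17 = 8c3a8892ff
  after D1: wrote 2B at 0x12 = a702
  after D2: wrote 4B at 0x14 = 375d2734
  after D3: wrote 3B at 0x05 = 375d27
query mem[0x29]=0x61, mem[0x18]=0x3a, mem[0x05]=0x37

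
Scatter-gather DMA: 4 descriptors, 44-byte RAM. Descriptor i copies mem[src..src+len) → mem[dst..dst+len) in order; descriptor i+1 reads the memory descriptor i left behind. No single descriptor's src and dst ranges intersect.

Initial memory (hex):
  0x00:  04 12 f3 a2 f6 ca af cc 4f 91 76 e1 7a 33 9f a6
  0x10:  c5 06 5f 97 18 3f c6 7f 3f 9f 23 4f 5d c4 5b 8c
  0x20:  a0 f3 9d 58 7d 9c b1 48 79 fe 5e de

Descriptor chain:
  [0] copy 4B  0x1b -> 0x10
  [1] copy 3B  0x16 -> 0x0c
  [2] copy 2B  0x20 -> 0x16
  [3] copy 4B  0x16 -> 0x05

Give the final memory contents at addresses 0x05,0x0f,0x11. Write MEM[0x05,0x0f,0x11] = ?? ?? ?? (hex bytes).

D0: mem[0x10..0x13] <- [4f 5d c4 5b]
D1: mem[0x0c..0x0e] <- [c6 7f 3f]
D2: mem[0x16..0x17] <- [a0 f3]
D3: mem[0x05..0x08] <- [a0 f3 3f 9f]
query mem[0x05]=0xa0, mem[0x0f]=0xa6, mem[0x11]=0x5d

MEM[0x05,0x0f,0x11] = a0 a6 5d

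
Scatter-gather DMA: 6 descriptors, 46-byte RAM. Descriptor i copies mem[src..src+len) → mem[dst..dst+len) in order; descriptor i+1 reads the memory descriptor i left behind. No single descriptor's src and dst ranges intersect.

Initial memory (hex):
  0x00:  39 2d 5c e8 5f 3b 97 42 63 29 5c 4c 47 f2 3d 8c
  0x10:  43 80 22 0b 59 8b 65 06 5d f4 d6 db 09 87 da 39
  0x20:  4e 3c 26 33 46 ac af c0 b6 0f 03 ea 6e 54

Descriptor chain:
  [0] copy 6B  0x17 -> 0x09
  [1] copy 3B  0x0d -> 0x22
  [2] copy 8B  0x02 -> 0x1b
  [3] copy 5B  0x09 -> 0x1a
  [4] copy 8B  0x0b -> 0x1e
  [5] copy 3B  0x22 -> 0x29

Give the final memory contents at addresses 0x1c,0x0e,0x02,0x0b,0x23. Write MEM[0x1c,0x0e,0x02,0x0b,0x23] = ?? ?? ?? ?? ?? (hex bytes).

MEM[0x1c,0x0e,0x02,0x0b,0x23] = f4 09 5c f4 43

  after D0: wrote 6B at 0x09 = 065df4d6db09
  after D1: wrote 3B at 0x22 = db098c
  after D2: wrote 8B at 0x1b = 5ce85f3b97426306
  after D3: wrote 5B at 0x1a = 065df4d6db
  after D4: wrote 8B at 0x1e = f4d6db098c438022
  after D5: wrote 3B at 0x29 = 8c4380
query mem[0x1c]=0xf4, mem[0x0e]=0x09, mem[0x02]=0x5c, mem[0x0b]=0xf4, mem[0x23]=0x43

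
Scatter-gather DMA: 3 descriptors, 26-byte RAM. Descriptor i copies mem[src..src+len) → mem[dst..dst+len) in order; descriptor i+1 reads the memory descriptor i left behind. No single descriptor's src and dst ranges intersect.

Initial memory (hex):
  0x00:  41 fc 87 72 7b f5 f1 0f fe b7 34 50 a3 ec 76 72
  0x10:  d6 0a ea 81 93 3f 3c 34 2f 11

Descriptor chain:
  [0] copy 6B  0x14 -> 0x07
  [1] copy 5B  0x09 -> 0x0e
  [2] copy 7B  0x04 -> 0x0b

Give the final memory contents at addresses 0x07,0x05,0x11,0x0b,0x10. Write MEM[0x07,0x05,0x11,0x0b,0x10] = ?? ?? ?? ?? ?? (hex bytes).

MEM[0x07,0x05,0x11,0x0b,0x10] = 93 f5 34 7b 3c

[0] 0x14->0x07 len=6 : 93 3f 3c 34 2f 11
[1] 0x09->0x0e len=5 : 3c 34 2f 11 ec
[2] 0x04->0x0b len=7 : 7b f5 f1 93 3f 3c 34
query mem[0x07]=0x93, mem[0x05]=0xf5, mem[0x11]=0x34, mem[0x0b]=0x7b, mem[0x10]=0x3c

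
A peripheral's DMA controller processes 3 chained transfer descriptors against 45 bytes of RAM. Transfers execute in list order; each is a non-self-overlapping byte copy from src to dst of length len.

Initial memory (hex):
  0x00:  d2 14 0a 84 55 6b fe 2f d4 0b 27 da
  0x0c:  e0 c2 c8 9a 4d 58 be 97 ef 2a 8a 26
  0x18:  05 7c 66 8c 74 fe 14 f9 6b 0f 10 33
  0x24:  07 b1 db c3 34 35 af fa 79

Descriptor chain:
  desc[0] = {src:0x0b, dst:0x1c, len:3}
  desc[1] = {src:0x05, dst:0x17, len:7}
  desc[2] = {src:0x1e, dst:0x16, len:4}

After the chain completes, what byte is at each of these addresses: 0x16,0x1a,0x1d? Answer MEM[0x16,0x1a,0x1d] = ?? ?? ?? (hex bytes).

D0: mem[0x1c..0x1e] <- [da e0 c2]
D1: mem[0x17..0x1d] <- [6b fe 2f d4 0b 27 da]
D2: mem[0x16..0x19] <- [c2 f9 6b 0f]
query mem[0x16]=0xc2, mem[0x1a]=0xd4, mem[0x1d]=0xda

MEM[0x16,0x1a,0x1d] = c2 d4 da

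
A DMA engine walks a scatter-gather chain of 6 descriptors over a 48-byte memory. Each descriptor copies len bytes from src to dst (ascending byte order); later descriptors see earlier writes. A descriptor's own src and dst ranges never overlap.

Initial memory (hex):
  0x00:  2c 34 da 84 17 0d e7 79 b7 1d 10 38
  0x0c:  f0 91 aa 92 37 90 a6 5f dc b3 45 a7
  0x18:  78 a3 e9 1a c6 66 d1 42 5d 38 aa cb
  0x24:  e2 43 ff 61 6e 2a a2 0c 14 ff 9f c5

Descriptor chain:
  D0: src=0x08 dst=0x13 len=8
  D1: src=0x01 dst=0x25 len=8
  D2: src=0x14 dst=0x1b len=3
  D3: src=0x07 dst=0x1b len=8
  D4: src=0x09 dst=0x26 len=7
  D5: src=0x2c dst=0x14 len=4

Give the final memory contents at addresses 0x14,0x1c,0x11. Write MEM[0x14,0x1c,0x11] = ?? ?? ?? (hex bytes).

MEM[0x14,0x1c,0x11] = 92 b7 90

  after D0: wrote 8B at 0x13 = b71d1038f091aa92
  after D1: wrote 8B at 0x25 = 34da84170de779b7
  after D2: wrote 3B at 0x1b = 1d1038
  after D3: wrote 8B at 0x1b = 79b71d1038f091aa
  after D4: wrote 7B at 0x26 = 1d1038f091aa92
  after D5: wrote 4B at 0x14 = 92ff9fc5
query mem[0x14]=0x92, mem[0x1c]=0xb7, mem[0x11]=0x90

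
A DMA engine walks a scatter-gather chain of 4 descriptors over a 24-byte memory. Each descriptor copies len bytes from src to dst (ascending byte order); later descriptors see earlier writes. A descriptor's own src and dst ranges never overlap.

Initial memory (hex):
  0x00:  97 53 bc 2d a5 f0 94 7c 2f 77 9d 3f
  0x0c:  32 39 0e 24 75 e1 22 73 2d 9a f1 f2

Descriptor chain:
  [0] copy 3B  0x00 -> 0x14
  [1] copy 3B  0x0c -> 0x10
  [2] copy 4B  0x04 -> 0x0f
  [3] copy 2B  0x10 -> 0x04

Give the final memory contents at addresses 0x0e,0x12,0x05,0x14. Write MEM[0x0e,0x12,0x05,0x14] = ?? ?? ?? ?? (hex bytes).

  after D0: wrote 3B at 0x14 = 9753bc
  after D1: wrote 3B at 0x10 = 32390e
  after D2: wrote 4B at 0x0f = a5f0947c
  after D3: wrote 2B at 0x04 = f094
query mem[0x0e]=0x0e, mem[0x12]=0x7c, mem[0x05]=0x94, mem[0x14]=0x97

MEM[0x0e,0x12,0x05,0x14] = 0e 7c 94 97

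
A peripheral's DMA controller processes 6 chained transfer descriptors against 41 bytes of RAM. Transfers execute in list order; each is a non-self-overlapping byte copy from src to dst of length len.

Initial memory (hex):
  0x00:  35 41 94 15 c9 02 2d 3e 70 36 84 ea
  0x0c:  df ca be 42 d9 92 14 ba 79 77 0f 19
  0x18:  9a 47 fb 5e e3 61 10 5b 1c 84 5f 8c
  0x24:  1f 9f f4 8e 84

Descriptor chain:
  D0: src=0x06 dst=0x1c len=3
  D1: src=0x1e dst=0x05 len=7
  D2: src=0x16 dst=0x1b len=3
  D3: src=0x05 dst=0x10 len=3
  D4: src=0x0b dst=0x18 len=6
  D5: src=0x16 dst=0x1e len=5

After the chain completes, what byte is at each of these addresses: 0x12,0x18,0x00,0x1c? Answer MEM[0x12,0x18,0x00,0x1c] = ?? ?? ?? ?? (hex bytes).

D0: mem[0x1c..0x1e] <- [2d 3e 70]
D1: mem[0x05..0x0b] <- [70 5b 1c 84 5f 8c 1f]
D2: mem[0x1b..0x1d] <- [0f 19 9a]
D3: mem[0x10..0x12] <- [70 5b 1c]
D4: mem[0x18..0x1d] <- [1f df ca be 42 70]
D5: mem[0x1e..0x22] <- [0f 19 1f df ca]
query mem[0x12]=0x1c, mem[0x18]=0x1f, mem[0x00]=0x35, mem[0x1c]=0x42

MEM[0x12,0x18,0x00,0x1c] = 1c 1f 35 42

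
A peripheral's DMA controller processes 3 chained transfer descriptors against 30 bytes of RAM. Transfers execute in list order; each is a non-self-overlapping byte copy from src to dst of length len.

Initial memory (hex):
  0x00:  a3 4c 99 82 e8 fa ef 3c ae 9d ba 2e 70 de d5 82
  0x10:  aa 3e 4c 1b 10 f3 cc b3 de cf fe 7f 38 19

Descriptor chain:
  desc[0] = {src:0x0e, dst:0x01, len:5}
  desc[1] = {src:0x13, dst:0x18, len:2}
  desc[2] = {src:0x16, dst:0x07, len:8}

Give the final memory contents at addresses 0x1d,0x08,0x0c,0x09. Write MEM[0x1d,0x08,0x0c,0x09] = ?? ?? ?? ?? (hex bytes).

MEM[0x1d,0x08,0x0c,0x09] = 19 b3 7f 1b

D0: mem[0x01..0x05] <- [d5 82 aa 3e 4c]
D1: mem[0x18..0x19] <- [1b 10]
D2: mem[0x07..0x0e] <- [cc b3 1b 10 fe 7f 38 19]
query mem[0x1d]=0x19, mem[0x08]=0xb3, mem[0x0c]=0x7f, mem[0x09]=0x1b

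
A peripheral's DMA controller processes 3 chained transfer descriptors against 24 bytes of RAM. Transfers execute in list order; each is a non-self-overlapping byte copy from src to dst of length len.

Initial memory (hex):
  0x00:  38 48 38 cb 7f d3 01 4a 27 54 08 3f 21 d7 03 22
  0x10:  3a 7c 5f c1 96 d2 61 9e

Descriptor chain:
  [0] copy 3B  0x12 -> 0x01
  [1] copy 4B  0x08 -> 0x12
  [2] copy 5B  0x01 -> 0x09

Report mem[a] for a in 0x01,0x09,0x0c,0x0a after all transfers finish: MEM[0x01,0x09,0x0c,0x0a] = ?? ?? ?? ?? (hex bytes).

MEM[0x01,0x09,0x0c,0x0a] = 5f 5f 7f c1

#0 dst[0x01+3] := {0x5f,0xc1,0x96}
#1 dst[0x12+4] := {0x27,0x54,0x08,0x3f}
#2 dst[0x09+5] := {0x5f,0xc1,0x96,0x7f,0xd3}
query mem[0x01]=0x5f, mem[0x09]=0x5f, mem[0x0c]=0x7f, mem[0x0a]=0xc1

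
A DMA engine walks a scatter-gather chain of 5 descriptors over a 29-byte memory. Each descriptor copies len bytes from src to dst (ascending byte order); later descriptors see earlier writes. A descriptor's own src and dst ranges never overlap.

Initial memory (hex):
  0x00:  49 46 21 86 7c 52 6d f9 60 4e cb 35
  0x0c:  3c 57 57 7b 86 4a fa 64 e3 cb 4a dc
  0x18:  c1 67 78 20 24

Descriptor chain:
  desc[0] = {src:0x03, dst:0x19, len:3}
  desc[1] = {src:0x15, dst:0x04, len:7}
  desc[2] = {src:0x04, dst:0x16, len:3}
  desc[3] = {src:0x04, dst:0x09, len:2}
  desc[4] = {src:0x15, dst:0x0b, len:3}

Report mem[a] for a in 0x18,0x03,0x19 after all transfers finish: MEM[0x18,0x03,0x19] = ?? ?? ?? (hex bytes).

MEM[0x18,0x03,0x19] = dc 86 86

[0] 0x03->0x19 len=3 : 86 7c 52
[1] 0x15->0x04 len=7 : cb 4a dc c1 86 7c 52
[2] 0x04->0x16 len=3 : cb 4a dc
[3] 0x04->0x09 len=2 : cb 4a
[4] 0x15->0x0b len=3 : cb cb 4a
query mem[0x18]=0xdc, mem[0x03]=0x86, mem[0x19]=0x86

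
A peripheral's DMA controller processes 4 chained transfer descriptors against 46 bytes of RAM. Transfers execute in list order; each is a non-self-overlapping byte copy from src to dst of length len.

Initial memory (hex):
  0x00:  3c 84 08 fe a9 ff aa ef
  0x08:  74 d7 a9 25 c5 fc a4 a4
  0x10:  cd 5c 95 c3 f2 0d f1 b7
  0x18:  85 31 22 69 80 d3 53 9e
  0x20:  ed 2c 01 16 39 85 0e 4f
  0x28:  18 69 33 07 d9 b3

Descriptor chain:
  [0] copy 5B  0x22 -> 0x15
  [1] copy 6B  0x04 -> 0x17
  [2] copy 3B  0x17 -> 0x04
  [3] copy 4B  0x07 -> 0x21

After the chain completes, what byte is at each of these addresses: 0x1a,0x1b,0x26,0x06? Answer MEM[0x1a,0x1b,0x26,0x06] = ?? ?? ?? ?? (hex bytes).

#0 dst[0x15+5] := {0x01,0x16,0x39,0x85,0x0e}
#1 dst[0x17+6] := {0xa9,0xff,0xaa,0xef,0x74,0xd7}
#2 dst[0x04+3] := {0xa9,0xff,0xaa}
#3 dst[0x21+4] := {0xef,0x74,0xd7,0xa9}
query mem[0x1a]=0xef, mem[0x1b]=0x74, mem[0x26]=0x0e, mem[0x06]=0xaa

MEM[0x1a,0x1b,0x26,0x06] = ef 74 0e aa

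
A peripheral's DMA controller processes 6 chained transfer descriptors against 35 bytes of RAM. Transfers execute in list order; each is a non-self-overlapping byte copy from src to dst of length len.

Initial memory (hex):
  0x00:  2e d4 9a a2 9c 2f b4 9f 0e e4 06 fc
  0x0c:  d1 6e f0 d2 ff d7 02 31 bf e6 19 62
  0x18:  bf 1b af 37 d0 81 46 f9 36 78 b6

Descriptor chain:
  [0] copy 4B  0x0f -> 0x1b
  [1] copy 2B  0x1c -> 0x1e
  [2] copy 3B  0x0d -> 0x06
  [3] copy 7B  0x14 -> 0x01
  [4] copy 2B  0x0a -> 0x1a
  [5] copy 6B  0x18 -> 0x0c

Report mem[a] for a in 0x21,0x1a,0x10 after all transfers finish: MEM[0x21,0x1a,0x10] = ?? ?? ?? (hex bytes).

  after D0: wrote 4B at 0x1b = d2ffd702
  after D1: wrote 2B at 0x1e = ffd7
  after D2: wrote 3B at 0x06 = 6ef0d2
  after D3: wrote 7B at 0x01 = bfe61962bf1baf
  after D4: wrote 2B at 0x1a = 06fc
  after D5: wrote 6B at 0x0c = bf1b06fcffd7
query mem[0x21]=0x78, mem[0x1a]=0x06, mem[0x10]=0xff

MEM[0x21,0x1a,0x10] = 78 06 ff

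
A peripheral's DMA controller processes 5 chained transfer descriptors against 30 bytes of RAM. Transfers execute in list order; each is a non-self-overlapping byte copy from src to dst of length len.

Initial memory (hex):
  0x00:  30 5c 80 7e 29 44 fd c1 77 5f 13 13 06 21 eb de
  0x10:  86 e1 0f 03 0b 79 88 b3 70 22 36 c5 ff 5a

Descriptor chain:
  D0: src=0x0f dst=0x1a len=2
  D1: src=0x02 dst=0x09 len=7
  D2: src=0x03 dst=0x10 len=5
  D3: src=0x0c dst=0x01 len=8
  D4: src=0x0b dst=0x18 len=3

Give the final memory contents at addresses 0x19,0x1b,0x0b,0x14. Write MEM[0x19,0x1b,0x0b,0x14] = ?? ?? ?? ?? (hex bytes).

#0 dst[0x1a+2] := {0xde,0x86}
#1 dst[0x09+7] := {0x80,0x7e,0x29,0x44,0xfd,0xc1,0x77}
#2 dst[0x10+5] := {0x7e,0x29,0x44,0xfd,0xc1}
#3 dst[0x01+8] := {0x44,0xfd,0xc1,0x77,0x7e,0x29,0x44,0xfd}
#4 dst[0x18+3] := {0x29,0x44,0xfd}
query mem[0x19]=0x44, mem[0x1b]=0x86, mem[0x0b]=0x29, mem[0x14]=0xc1

MEM[0x19,0x1b,0x0b,0x14] = 44 86 29 c1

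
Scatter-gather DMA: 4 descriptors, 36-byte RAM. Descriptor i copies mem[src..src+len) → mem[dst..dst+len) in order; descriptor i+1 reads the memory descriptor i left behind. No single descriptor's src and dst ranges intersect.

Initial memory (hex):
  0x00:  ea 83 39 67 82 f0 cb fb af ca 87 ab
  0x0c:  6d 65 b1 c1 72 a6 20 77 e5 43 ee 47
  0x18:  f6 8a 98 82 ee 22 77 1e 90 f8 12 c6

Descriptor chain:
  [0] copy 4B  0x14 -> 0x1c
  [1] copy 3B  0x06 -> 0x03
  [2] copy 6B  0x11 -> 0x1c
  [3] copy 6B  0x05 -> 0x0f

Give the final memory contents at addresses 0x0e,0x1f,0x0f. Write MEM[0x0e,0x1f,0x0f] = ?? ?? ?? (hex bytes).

MEM[0x0e,0x1f,0x0f] = b1 e5 af

[0] 0x14->0x1c len=4 : e5 43 ee 47
[1] 0x06->0x03 len=3 : cb fb af
[2] 0x11->0x1c len=6 : a6 20 77 e5 43 ee
[3] 0x05->0x0f len=6 : af cb fb af ca 87
query mem[0x0e]=0xb1, mem[0x1f]=0xe5, mem[0x0f]=0xaf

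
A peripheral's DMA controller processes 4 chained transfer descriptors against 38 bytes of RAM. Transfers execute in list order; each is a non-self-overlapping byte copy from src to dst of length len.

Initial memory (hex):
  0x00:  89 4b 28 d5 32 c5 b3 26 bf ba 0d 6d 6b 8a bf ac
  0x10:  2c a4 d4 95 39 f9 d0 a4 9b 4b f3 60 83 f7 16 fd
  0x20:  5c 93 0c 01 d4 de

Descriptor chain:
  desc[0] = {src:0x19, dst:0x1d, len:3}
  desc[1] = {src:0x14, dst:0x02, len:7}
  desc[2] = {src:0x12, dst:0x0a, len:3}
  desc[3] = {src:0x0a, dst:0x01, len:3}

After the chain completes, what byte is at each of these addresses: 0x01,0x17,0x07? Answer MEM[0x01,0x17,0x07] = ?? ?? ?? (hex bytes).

MEM[0x01,0x17,0x07] = d4 a4 4b

[0] 0x19->0x1d len=3 : 4b f3 60
[1] 0x14->0x02 len=7 : 39 f9 d0 a4 9b 4b f3
[2] 0x12->0x0a len=3 : d4 95 39
[3] 0x0a->0x01 len=3 : d4 95 39
query mem[0x01]=0xd4, mem[0x17]=0xa4, mem[0x07]=0x4b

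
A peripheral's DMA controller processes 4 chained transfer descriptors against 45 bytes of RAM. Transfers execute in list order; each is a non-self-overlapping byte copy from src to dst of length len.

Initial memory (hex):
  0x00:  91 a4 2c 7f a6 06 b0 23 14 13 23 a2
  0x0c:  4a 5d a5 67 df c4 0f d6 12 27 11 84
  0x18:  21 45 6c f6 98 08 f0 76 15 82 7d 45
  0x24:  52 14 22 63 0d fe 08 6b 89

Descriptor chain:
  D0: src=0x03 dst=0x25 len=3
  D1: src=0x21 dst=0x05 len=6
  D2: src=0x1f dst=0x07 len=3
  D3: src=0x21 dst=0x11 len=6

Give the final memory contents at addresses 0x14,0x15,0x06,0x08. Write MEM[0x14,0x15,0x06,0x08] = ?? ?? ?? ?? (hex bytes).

  after D0: wrote 3B at 0x25 = 7fa606
  after D1: wrote 6B at 0x05 = 827d45527fa6
  after D2: wrote 3B at 0x07 = 761582
  after D3: wrote 6B at 0x11 = 827d45527fa6
query mem[0x14]=0x52, mem[0x15]=0x7f, mem[0x06]=0x7d, mem[0x08]=0x15

MEM[0x14,0x15,0x06,0x08] = 52 7f 7d 15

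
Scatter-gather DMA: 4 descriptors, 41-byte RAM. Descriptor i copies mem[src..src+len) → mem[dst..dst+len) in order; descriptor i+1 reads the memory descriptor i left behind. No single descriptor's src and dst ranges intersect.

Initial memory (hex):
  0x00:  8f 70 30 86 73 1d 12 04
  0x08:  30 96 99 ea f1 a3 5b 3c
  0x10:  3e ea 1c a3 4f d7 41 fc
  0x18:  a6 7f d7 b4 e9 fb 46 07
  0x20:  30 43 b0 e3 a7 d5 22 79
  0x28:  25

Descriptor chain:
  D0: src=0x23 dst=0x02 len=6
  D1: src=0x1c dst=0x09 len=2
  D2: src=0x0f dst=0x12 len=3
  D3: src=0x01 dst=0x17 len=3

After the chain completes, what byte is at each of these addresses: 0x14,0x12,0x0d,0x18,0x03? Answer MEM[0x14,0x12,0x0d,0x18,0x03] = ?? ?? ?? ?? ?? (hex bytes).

  after D0: wrote 6B at 0x02 = e3a7d5227925
  after D1: wrote 2B at 0x09 = e9fb
  after D2: wrote 3B at 0x12 = 3c3eea
  after D3: wrote 3B at 0x17 = 70e3a7
query mem[0x14]=0xea, mem[0x12]=0x3c, mem[0x0d]=0xa3, mem[0x18]=0xe3, mem[0x03]=0xa7

MEM[0x14,0x12,0x0d,0x18,0x03] = ea 3c a3 e3 a7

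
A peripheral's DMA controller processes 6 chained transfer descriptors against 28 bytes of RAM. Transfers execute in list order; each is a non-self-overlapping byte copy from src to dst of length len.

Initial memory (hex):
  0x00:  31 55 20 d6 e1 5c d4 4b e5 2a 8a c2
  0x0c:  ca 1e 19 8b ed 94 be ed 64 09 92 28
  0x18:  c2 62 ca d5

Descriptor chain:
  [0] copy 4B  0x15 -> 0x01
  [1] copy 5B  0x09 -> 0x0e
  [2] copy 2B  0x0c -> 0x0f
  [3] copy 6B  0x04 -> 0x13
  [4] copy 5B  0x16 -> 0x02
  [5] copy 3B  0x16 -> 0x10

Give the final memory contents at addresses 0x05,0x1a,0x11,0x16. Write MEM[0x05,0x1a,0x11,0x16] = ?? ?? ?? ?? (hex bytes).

MEM[0x05,0x1a,0x11,0x16] = 62 ca e5 4b

  after D0: wrote 4B at 0x01 = 099228c2
  after D1: wrote 5B at 0x0e = 2a8ac2ca1e
  after D2: wrote 2B at 0x0f = ca1e
  after D3: wrote 6B at 0x13 = c25cd44be52a
  after D4: wrote 5B at 0x02 = 4be52a62ca
  after D5: wrote 3B at 0x10 = 4be52a
query mem[0x05]=0x62, mem[0x1a]=0xca, mem[0x11]=0xe5, mem[0x16]=0x4b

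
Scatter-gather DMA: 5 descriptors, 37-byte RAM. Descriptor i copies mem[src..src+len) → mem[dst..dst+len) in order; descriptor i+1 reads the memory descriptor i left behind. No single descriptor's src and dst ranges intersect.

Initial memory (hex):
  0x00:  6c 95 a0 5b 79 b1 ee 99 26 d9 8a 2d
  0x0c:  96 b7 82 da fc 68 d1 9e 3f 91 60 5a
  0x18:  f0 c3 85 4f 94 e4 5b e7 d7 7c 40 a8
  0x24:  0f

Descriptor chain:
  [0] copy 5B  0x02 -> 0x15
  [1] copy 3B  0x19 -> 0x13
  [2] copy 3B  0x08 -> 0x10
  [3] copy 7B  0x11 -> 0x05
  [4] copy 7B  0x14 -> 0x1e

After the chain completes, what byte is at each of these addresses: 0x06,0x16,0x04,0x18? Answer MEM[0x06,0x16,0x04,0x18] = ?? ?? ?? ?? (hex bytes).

MEM[0x06,0x16,0x04,0x18] = 8a 5b 79 b1

  after D0: wrote 5B at 0x15 = a05b79b1ee
  after D1: wrote 3B at 0x13 = ee854f
  after D2: wrote 3B at 0x10 = 26d98a
  after D3: wrote 7B at 0x05 = d98aee854f5b79
  after D4: wrote 7B at 0x1e = 854f5b79b1ee85
query mem[0x06]=0x8a, mem[0x16]=0x5b, mem[0x04]=0x79, mem[0x18]=0xb1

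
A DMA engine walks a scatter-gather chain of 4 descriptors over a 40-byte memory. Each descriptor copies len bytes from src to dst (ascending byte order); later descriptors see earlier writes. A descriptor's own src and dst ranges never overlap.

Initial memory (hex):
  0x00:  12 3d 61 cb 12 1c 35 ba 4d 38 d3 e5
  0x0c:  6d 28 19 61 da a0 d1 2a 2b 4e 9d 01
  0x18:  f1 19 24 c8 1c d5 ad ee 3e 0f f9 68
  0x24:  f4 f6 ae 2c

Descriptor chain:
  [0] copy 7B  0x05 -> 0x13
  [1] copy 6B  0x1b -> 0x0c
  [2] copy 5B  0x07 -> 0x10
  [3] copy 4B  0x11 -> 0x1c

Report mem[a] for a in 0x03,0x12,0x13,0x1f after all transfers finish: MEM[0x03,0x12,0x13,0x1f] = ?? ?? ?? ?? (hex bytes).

MEM[0x03,0x12,0x13,0x1f] = cb 38 d3 e5

#0 dst[0x13+7] := {0x1c,0x35,0xba,0x4d,0x38,0xd3,0xe5}
#1 dst[0x0c+6] := {0xc8,0x1c,0xd5,0xad,0xee,0x3e}
#2 dst[0x10+5] := {0xba,0x4d,0x38,0xd3,0xe5}
#3 dst[0x1c+4] := {0x4d,0x38,0xd3,0xe5}
query mem[0x03]=0xcb, mem[0x12]=0x38, mem[0x13]=0xd3, mem[0x1f]=0xe5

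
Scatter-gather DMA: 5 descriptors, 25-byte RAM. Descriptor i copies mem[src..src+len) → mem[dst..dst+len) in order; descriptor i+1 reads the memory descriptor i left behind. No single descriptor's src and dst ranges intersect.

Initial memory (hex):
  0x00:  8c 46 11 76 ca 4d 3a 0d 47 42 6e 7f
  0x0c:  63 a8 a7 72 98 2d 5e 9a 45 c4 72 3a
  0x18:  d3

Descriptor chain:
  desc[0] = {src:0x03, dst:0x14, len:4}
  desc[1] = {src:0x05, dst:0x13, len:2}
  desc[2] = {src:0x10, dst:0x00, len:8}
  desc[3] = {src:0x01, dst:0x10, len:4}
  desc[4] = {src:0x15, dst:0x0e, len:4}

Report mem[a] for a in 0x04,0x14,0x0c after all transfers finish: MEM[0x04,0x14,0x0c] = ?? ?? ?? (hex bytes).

MEM[0x04,0x14,0x0c] = 3a 3a 63

  after D0: wrote 4B at 0x14 = 76ca4d3a
  after D1: wrote 2B at 0x13 = 4d3a
  after D2: wrote 8B at 0x00 = 982d5e4d3aca4d3a
  after D3: wrote 4B at 0x10 = 2d5e4d3a
  after D4: wrote 4B at 0x0e = ca4d3ad3
query mem[0x04]=0x3a, mem[0x14]=0x3a, mem[0x0c]=0x63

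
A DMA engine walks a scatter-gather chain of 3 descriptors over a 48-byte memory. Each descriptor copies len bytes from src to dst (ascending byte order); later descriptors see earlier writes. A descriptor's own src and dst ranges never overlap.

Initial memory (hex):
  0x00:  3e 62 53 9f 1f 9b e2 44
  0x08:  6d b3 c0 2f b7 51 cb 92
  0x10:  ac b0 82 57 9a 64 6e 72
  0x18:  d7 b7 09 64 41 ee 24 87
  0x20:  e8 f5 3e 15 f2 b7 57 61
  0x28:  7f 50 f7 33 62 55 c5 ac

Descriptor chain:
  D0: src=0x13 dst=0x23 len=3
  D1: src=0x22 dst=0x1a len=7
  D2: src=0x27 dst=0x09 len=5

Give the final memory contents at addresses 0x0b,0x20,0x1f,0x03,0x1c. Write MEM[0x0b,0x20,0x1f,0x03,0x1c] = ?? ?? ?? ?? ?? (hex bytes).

  after D0: wrote 3B at 0x23 = 579a64
  after D1: wrote 7B at 0x1a = 3e579a6457617f
  after D2: wrote 5B at 0x09 = 617f50f733
query mem[0x0b]=0x50, mem[0x20]=0x7f, mem[0x1f]=0x61, mem[0x03]=0x9f, mem[0x1c]=0x9a

MEM[0x0b,0x20,0x1f,0x03,0x1c] = 50 7f 61 9f 9a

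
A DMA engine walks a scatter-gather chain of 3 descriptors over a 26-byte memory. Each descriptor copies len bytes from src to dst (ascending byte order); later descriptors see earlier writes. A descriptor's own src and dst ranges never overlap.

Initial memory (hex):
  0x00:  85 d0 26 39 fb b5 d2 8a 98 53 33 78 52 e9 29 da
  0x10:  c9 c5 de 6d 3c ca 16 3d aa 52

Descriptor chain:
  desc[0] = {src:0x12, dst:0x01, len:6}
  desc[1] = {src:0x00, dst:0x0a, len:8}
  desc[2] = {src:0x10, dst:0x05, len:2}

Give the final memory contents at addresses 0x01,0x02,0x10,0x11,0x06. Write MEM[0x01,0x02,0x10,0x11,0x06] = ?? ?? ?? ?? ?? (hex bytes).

MEM[0x01,0x02,0x10,0x11,0x06] = de 6d 3d 8a 8a

  after D0: wrote 6B at 0x01 = de6d3cca163d
  after D1: wrote 8B at 0x0a = 85de6d3cca163d8a
  after D2: wrote 2B at 0x05 = 3d8a
query mem[0x01]=0xde, mem[0x02]=0x6d, mem[0x10]=0x3d, mem[0x11]=0x8a, mem[0x06]=0x8a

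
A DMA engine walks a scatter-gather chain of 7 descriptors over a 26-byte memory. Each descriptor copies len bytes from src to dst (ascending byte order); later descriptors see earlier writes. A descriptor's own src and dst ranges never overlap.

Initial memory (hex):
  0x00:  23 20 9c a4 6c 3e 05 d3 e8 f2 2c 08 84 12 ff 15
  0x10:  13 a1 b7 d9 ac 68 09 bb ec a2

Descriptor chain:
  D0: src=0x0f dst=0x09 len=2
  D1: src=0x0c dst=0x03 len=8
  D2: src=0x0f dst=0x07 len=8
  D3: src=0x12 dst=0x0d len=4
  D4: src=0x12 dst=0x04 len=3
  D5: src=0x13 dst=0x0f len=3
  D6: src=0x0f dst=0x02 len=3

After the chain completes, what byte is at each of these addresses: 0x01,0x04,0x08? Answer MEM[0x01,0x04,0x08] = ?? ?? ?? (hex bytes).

  after D0: wrote 2B at 0x09 = 1513
  after D1: wrote 8B at 0x03 = 8412ff1513a1b7d9
  after D2: wrote 8B at 0x07 = 1513a1b7d9ac6809
  after D3: wrote 4B at 0x0d = b7d9ac68
  after D4: wrote 3B at 0x04 = b7d9ac
  after D5: wrote 3B at 0x0f = d9ac68
  after D6: wrote 3B at 0x02 = d9ac68
query mem[0x01]=0x20, mem[0x04]=0x68, mem[0x08]=0x13

MEM[0x01,0x04,0x08] = 20 68 13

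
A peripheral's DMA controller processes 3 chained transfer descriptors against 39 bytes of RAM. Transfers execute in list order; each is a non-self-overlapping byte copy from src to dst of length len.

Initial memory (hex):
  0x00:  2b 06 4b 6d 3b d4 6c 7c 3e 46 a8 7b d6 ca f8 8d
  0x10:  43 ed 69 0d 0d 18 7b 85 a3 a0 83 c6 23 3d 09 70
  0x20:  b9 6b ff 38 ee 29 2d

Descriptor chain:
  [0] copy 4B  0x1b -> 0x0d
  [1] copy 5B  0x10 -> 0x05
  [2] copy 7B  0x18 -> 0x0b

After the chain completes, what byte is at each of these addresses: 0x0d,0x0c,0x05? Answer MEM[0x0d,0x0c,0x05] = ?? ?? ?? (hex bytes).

#0 dst[0x0d+4] := {0xc6,0x23,0x3d,0x09}
#1 dst[0x05+5] := {0x09,0xed,0x69,0x0d,0x0d}
#2 dst[0x0b+7] := {0xa3,0xa0,0x83,0xc6,0x23,0x3d,0x09}
query mem[0x0d]=0x83, mem[0x0c]=0xa0, mem[0x05]=0x09

MEM[0x0d,0x0c,0x05] = 83 a0 09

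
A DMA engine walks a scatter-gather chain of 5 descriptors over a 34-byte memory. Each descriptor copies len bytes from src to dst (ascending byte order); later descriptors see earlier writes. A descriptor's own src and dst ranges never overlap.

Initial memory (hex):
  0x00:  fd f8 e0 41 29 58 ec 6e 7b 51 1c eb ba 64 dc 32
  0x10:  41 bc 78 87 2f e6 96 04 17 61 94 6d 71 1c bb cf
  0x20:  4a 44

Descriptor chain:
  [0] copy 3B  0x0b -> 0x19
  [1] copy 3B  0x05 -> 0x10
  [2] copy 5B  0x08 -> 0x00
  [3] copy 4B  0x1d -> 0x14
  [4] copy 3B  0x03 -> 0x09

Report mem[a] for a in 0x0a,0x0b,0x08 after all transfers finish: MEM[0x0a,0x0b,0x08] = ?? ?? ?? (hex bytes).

MEM[0x0a,0x0b,0x08] = ba 58 7b

#0 dst[0x19+3] := {0xeb,0xba,0x64}
#1 dst[0x10+3] := {0x58,0xec,0x6e}
#2 dst[0x00+5] := {0x7b,0x51,0x1c,0xeb,0xba}
#3 dst[0x14+4] := {0x1c,0xbb,0xcf,0x4a}
#4 dst[0x09+3] := {0xeb,0xba,0x58}
query mem[0x0a]=0xba, mem[0x0b]=0x58, mem[0x08]=0x7b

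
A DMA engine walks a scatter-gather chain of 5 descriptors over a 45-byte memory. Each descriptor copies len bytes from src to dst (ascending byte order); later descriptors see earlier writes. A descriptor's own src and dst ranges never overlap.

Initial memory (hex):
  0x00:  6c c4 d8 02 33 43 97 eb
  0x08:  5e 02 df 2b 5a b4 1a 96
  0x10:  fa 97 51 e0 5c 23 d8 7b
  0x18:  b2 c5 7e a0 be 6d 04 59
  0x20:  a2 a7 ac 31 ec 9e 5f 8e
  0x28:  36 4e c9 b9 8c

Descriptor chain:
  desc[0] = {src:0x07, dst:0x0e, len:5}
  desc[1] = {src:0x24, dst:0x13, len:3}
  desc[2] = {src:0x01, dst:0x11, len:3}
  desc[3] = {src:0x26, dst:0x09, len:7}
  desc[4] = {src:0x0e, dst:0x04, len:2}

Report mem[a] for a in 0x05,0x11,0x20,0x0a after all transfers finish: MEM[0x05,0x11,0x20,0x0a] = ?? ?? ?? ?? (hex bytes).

MEM[0x05,0x11,0x20,0x0a] = 8c c4 a2 8e

#0 dst[0x0e+5] := {0xeb,0x5e,0x02,0xdf,0x2b}
#1 dst[0x13+3] := {0xec,0x9e,0x5f}
#2 dst[0x11+3] := {0xc4,0xd8,0x02}
#3 dst[0x09+7] := {0x5f,0x8e,0x36,0x4e,0xc9,0xb9,0x8c}
#4 dst[0x04+2] := {0xb9,0x8c}
query mem[0x05]=0x8c, mem[0x11]=0xc4, mem[0x20]=0xa2, mem[0x0a]=0x8e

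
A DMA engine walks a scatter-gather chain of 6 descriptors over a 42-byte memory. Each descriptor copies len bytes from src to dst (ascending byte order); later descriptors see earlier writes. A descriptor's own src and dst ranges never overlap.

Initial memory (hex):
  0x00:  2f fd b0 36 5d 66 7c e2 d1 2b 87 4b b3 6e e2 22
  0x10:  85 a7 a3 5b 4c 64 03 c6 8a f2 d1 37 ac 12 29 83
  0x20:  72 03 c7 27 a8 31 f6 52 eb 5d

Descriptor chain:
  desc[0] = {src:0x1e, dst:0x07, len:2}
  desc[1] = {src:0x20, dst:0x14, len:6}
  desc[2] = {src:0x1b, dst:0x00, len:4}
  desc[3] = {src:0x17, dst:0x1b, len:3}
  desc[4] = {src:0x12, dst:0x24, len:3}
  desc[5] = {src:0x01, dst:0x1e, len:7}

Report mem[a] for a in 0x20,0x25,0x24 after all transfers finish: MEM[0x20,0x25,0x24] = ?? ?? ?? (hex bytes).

[0] 0x1e->0x07 len=2 : 29 83
[1] 0x20->0x14 len=6 : 72 03 c7 27 a8 31
[2] 0x1b->0x00 len=4 : 37 ac 12 29
[3] 0x17->0x1b len=3 : 27 a8 31
[4] 0x12->0x24 len=3 : a3 5b 72
[5] 0x01->0x1e len=7 : ac 12 29 5d 66 7c 29
query mem[0x20]=0x29, mem[0x25]=0x5b, mem[0x24]=0x29

MEM[0x20,0x25,0x24] = 29 5b 29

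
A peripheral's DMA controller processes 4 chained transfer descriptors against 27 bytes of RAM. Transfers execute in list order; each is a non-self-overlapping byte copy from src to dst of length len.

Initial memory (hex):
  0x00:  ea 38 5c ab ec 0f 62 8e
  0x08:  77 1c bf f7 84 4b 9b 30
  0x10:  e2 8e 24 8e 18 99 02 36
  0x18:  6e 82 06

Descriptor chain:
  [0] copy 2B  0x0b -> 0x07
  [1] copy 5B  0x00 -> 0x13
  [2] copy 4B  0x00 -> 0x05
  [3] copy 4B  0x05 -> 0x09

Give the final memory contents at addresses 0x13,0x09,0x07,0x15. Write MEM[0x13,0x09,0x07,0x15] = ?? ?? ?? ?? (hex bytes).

MEM[0x13,0x09,0x07,0x15] = ea ea 5c 5c

[0] 0x0b->0x07 len=2 : f7 84
[1] 0x00->0x13 len=5 : ea 38 5c ab ec
[2] 0x00->0x05 len=4 : ea 38 5c ab
[3] 0x05->0x09 len=4 : ea 38 5c ab
query mem[0x13]=0xea, mem[0x09]=0xea, mem[0x07]=0x5c, mem[0x15]=0x5c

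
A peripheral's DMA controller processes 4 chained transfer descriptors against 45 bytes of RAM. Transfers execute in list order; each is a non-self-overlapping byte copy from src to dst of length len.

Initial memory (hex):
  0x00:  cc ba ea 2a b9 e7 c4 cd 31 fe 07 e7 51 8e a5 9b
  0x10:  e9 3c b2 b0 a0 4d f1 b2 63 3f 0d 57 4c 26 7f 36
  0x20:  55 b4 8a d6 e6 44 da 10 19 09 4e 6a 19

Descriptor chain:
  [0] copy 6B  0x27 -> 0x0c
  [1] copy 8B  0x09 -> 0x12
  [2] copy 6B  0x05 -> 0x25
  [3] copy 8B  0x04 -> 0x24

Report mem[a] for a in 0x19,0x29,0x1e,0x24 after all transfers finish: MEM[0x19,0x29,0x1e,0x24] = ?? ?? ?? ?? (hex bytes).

#0 dst[0x0c+6] := {0x10,0x19,0x09,0x4e,0x6a,0x19}
#1 dst[0x12+8] := {0xfe,0x07,0xe7,0x10,0x19,0x09,0x4e,0x6a}
#2 dst[0x25+6] := {0xe7,0xc4,0xcd,0x31,0xfe,0x07}
#3 dst[0x24+8] := {0xb9,0xe7,0xc4,0xcd,0x31,0xfe,0x07,0xe7}
query mem[0x19]=0x6a, mem[0x29]=0xfe, mem[0x1e]=0x7f, mem[0x24]=0xb9

MEM[0x19,0x29,0x1e,0x24] = 6a fe 7f b9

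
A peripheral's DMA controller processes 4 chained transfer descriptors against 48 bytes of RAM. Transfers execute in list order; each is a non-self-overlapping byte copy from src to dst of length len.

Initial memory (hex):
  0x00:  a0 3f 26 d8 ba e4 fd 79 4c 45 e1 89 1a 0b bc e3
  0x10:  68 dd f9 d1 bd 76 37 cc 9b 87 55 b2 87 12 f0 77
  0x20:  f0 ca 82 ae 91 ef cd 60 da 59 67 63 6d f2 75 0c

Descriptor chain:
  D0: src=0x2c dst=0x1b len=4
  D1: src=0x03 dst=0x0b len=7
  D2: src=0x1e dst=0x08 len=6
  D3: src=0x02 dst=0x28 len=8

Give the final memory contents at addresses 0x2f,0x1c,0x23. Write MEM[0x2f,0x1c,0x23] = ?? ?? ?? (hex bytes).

D0: mem[0x1b..0x1e] <- [6d f2 75 0c]
D1: mem[0x0b..0x11] <- [d8 ba e4 fd 79 4c 45]
D2: mem[0x08..0x0d] <- [0c 77 f0 ca 82 ae]
D3: mem[0x28..0x2f] <- [26 d8 ba e4 fd 79 0c 77]
query mem[0x2f]=0x77, mem[0x1c]=0xf2, mem[0x23]=0xae

MEM[0x2f,0x1c,0x23] = 77 f2 ae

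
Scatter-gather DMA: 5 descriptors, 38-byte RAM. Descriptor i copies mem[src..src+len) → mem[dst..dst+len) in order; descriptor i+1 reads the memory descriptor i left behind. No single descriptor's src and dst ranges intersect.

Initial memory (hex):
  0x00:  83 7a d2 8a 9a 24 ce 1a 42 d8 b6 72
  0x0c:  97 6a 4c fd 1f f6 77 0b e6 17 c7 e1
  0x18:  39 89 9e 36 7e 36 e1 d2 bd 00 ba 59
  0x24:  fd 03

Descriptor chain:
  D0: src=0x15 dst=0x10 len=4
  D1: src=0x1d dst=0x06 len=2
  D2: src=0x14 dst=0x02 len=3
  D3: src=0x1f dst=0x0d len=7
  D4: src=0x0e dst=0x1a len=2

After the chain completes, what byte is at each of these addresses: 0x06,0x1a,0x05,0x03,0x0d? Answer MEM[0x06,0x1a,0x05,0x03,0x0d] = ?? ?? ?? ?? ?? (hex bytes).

#0 dst[0x10+4] := {0x17,0xc7,0xe1,0x39}
#1 dst[0x06+2] := {0x36,0xe1}
#2 dst[0x02+3] := {0xe6,0x17,0xc7}
#3 dst[0x0d+7] := {0xd2,0xbd,0x00,0xba,0x59,0xfd,0x03}
#4 dst[0x1a+2] := {0xbd,0x00}
query mem[0x06]=0x36, mem[0x1a]=0xbd, mem[0x05]=0x24, mem[0x03]=0x17, mem[0x0d]=0xd2

MEM[0x06,0x1a,0x05,0x03,0x0d] = 36 bd 24 17 d2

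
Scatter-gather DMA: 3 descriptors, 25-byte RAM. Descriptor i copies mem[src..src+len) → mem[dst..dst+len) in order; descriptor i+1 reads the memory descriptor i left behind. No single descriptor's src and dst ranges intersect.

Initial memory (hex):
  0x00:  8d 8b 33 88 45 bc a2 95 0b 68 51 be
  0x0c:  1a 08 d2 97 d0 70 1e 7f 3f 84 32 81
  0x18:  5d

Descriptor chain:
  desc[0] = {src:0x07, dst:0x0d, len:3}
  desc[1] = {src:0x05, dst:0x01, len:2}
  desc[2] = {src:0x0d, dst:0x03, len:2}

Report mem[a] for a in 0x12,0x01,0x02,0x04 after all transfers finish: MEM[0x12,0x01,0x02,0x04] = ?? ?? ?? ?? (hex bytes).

  after D0: wrote 3B at 0x0d = 950b68
  after D1: wrote 2B at 0x01 = bca2
  after D2: wrote 2B at 0x03 = 950b
query mem[0x12]=0x1e, mem[0x01]=0xbc, mem[0x02]=0xa2, mem[0x04]=0x0b

MEM[0x12,0x01,0x02,0x04] = 1e bc a2 0b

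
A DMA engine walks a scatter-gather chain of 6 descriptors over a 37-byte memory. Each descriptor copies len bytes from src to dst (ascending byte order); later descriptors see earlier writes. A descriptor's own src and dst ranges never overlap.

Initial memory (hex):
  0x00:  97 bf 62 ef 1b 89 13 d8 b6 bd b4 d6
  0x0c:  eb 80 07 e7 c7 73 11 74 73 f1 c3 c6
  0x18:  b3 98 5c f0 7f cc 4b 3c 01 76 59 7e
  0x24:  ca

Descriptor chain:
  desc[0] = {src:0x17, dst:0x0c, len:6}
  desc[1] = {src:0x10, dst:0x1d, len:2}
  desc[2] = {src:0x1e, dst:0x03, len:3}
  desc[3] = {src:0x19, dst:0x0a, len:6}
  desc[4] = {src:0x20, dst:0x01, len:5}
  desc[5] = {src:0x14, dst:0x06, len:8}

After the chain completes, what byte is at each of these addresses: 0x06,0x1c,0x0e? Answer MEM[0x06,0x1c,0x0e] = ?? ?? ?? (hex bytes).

MEM[0x06,0x1c,0x0e] = 73 7f f0

D0: mem[0x0c..0x11] <- [c6 b3 98 5c f0 7f]
D1: mem[0x1d..0x1e] <- [f0 7f]
D2: mem[0x03..0x05] <- [7f 3c 01]
D3: mem[0x0a..0x0f] <- [98 5c f0 7f f0 7f]
D4: mem[0x01..0x05] <- [01 76 59 7e ca]
D5: mem[0x06..0x0d] <- [73 f1 c3 c6 b3 98 5c f0]
query mem[0x06]=0x73, mem[0x1c]=0x7f, mem[0x0e]=0xf0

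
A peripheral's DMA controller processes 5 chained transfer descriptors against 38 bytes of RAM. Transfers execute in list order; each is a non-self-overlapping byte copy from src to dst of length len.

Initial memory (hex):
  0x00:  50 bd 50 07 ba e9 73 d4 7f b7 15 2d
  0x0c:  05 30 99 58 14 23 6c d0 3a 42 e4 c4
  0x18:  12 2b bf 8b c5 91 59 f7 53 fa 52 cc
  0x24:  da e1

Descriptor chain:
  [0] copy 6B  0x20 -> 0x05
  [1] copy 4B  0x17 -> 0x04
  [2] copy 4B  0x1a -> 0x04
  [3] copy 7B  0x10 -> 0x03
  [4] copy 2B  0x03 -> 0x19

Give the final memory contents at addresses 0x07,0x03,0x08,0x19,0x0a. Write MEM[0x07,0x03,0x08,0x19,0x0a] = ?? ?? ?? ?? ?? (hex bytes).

#0 dst[0x05+6] := {0x53,0xfa,0x52,0xcc,0xda,0xe1}
#1 dst[0x04+4] := {0xc4,0x12,0x2b,0xbf}
#2 dst[0x04+4] := {0xbf,0x8b,0xc5,0x91}
#3 dst[0x03+7] := {0x14,0x23,0x6c,0xd0,0x3a,0x42,0xe4}
#4 dst[0x19+2] := {0x14,0x23}
query mem[0x07]=0x3a, mem[0x03]=0x14, mem[0x08]=0x42, mem[0x19]=0x14, mem[0x0a]=0xe1

MEM[0x07,0x03,0x08,0x19,0x0a] = 3a 14 42 14 e1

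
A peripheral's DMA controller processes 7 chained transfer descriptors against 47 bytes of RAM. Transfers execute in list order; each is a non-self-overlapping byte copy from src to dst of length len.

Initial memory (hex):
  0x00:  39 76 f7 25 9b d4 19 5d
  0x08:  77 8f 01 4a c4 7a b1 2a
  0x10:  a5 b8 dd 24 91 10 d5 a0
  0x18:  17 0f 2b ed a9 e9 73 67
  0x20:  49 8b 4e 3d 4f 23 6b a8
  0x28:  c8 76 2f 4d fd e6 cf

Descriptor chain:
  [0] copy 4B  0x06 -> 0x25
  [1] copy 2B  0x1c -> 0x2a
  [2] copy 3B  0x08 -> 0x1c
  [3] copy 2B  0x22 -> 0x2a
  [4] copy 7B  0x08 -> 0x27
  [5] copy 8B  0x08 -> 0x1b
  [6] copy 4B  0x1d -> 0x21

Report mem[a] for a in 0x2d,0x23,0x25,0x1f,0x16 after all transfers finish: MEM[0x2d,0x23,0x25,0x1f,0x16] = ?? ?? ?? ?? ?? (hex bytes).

#0 dst[0x25+4] := {0x19,0x5d,0x77,0x8f}
#1 dst[0x2a+2] := {0xa9,0xe9}
#2 dst[0x1c+3] := {0x77,0x8f,0x01}
#3 dst[0x2a+2] := {0x4e,0x3d}
#4 dst[0x27+7] := {0x77,0x8f,0x01,0x4a,0xc4,0x7a,0xb1}
#5 dst[0x1b+8] := {0x77,0x8f,0x01,0x4a,0xc4,0x7a,0xb1,0x2a}
#6 dst[0x21+4] := {0x01,0x4a,0xc4,0x7a}
query mem[0x2d]=0xb1, mem[0x23]=0xc4, mem[0x25]=0x19, mem[0x1f]=0xc4, mem[0x16]=0xd5

MEM[0x2d,0x23,0x25,0x1f,0x16] = b1 c4 19 c4 d5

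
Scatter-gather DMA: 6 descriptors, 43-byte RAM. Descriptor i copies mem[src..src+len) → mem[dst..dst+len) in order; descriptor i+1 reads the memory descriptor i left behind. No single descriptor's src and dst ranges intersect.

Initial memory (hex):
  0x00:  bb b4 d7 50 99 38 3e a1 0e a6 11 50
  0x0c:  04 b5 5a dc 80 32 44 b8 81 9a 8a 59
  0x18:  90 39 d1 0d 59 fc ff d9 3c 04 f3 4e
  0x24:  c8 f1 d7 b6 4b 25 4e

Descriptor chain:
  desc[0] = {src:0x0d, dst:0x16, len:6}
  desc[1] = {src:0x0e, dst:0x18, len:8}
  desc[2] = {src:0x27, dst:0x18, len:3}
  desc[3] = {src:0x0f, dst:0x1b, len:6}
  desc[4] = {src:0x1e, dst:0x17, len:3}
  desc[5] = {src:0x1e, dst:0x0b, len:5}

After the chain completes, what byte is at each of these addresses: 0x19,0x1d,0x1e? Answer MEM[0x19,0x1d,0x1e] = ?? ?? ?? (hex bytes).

#0 dst[0x16+6] := {0xb5,0x5a,0xdc,0x80,0x32,0x44}
#1 dst[0x18+8] := {0x5a,0xdc,0x80,0x32,0x44,0xb8,0x81,0x9a}
#2 dst[0x18+3] := {0xb6,0x4b,0x25}
#3 dst[0x1b+6] := {0xdc,0x80,0x32,0x44,0xb8,0x81}
#4 dst[0x17+3] := {0x44,0xb8,0x81}
#5 dst[0x0b+5] := {0x44,0xb8,0x81,0x04,0xf3}
query mem[0x19]=0x81, mem[0x1d]=0x32, mem[0x1e]=0x44

MEM[0x19,0x1d,0x1e] = 81 32 44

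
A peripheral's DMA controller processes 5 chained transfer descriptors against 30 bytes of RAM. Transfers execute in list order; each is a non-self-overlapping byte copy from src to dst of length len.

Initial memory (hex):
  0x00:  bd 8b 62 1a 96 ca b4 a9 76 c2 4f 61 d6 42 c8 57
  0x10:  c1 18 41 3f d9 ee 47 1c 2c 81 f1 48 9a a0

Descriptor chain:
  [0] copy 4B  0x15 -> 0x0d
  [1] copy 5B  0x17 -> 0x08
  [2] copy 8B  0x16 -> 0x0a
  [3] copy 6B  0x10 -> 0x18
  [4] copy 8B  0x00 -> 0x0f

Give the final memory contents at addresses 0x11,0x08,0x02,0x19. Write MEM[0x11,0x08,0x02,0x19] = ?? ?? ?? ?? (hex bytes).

MEM[0x11,0x08,0x02,0x19] = 62 1c 62 a0

#0 dst[0x0d+4] := {0xee,0x47,0x1c,0x2c}
#1 dst[0x08+5] := {0x1c,0x2c,0x81,0xf1,0x48}
#2 dst[0x0a+8] := {0x47,0x1c,0x2c,0x81,0xf1,0x48,0x9a,0xa0}
#3 dst[0x18+6] := {0x9a,0xa0,0x41,0x3f,0xd9,0xee}
#4 dst[0x0f+8] := {0xbd,0x8b,0x62,0x1a,0x96,0xca,0xb4,0xa9}
query mem[0x11]=0x62, mem[0x08]=0x1c, mem[0x02]=0x62, mem[0x19]=0xa0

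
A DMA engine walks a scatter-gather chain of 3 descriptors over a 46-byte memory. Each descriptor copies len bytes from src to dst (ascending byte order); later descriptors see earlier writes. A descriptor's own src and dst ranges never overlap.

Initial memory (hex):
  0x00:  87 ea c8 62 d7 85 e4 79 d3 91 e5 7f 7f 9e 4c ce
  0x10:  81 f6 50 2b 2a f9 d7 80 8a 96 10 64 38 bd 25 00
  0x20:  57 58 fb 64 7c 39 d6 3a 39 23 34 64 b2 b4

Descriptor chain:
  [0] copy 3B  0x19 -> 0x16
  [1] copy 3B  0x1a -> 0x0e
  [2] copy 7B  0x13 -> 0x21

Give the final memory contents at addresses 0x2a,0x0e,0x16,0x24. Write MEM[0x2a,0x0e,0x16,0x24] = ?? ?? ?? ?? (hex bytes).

  after D0: wrote 3B at 0x16 = 961064
  after D1: wrote 3B at 0x0e = 106438
  after D2: wrote 7B at 0x21 = 2b2af996106496
query mem[0x2a]=0x34, mem[0x0e]=0x10, mem[0x16]=0x96, mem[0x24]=0x96

MEM[0x2a,0x0e,0x16,0x24] = 34 10 96 96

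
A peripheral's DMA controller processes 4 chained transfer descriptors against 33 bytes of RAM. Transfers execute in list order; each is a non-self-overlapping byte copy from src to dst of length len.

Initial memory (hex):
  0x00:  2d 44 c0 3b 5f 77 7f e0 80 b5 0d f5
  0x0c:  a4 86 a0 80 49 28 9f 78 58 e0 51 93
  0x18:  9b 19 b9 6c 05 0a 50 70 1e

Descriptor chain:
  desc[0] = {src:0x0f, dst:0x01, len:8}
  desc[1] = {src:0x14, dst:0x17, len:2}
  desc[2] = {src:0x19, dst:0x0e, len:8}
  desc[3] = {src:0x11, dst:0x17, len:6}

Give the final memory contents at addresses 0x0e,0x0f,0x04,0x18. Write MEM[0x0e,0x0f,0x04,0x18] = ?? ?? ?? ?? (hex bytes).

D0: mem[0x01..0x08] <- [80 49 28 9f 78 58 e0 51]
D1: mem[0x17..0x18] <- [58 e0]
D2: mem[0x0e..0x15] <- [19 b9 6c 05 0a 50 70 1e]
D3: mem[0x17..0x1c] <- [05 0a 50 70 1e 51]
query mem[0x0e]=0x19, mem[0x0f]=0xb9, mem[0x04]=0x9f, mem[0x18]=0x0a

MEM[0x0e,0x0f,0x04,0x18] = 19 b9 9f 0a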